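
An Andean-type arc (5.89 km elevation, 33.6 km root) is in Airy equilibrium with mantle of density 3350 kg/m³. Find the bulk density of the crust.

2850 kg/m³

ρ_c h = (ρ_m − ρ_c) r → ρ_c (h + r) = ρ_m r → ρ_c = ρ_m r / (h + r).
ρ_c = 3350 × 33.6 km / (5.89 km + 33.6 km) = 2850 kg/m³.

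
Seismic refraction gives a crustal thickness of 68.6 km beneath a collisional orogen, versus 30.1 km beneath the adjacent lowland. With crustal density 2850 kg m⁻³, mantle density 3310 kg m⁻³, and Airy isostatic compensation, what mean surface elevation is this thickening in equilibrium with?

5.35 km

Excess crust Δ = 68.6 km − 30.1 km = 38.5 km, split between elevation h and root r with h + r = Δ.
Airy balance ρ_c h = (ρ_m − ρ_c) r gives r = h ρ_c/(ρ_m − ρ_c), so h (1 + ρ_c/(ρ_m − ρ_c)) = Δ, i.e. h = Δ (ρ_m − ρ_c)/ρ_m.
h = 38.5 km × 460/3310 = 5.35 km.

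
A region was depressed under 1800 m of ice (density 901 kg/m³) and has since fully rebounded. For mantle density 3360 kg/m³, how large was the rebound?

Removing the load lets mantle flow back in; uplift u satisfies ρ_ice t = ρ_m u.
u = t ρ_ice/ρ_m = 1800 m × 901/3360 = 483 m.

483 m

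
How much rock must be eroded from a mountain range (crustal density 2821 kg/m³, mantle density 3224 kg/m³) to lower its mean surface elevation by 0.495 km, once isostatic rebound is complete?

3.96 km

Net drop Δ = e − u = e − e ρ_c/ρ_m = e (ρ_m − ρ_c)/ρ_m.
e = Δ ρ_m/(ρ_m − ρ_c) = 0.495 km × 3224/403 = 3.96 km.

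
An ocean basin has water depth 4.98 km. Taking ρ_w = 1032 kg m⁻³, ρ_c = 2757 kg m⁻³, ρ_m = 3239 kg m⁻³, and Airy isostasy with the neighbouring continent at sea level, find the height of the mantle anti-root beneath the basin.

17.8 km

Balancing pressure at the compensation depth: replacing crust with seawater at the top is compensated by replacing crust with mantle at the base: d (ρ_c − ρ_w) = a (ρ_m − ρ_c).
a = d (ρ_c − ρ_w)/(ρ_m − ρ_c) = 4.98 km × 1725/482 = 17.8 km.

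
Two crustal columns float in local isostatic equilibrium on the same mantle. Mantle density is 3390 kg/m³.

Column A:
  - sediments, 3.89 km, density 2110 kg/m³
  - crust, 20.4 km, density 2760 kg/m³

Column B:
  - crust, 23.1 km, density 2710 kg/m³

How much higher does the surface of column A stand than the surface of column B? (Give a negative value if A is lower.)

For any compensation level in the mantle, the mantle terms cancel and isostasy reduces to e = (Σt_A − Σt_B) − (Σ(ρt)_A − Σ(ρt)_B) / ρ_m.
Σt_A = 24.29 km; Σt_B = 23.1 km; Σ(ρt)_A = 64511.9; Σ(ρt)_B = 62601 (in km·kg/m³).
e = (24.29 − 23.1) − (64511.9 − 62601) / 3390 = 0.626 km.

0.626 km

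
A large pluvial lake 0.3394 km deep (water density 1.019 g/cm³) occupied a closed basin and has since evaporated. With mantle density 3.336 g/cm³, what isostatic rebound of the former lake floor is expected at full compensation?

u = d ρ_w/ρ_m = 0.3394 km × 1.019/3.336 = 0.104 km.

0.104 km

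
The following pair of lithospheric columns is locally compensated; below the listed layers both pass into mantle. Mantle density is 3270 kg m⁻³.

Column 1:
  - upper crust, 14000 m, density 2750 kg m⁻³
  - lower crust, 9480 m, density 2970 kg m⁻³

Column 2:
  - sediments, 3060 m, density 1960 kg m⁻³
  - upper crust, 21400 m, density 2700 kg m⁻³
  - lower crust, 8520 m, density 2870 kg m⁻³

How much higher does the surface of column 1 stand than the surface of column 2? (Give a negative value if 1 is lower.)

For any compensation level in the mantle, the mantle terms cancel and isostasy reduces to e = (Σt_1 − Σt_2) − (Σ(ρt)_1 − Σ(ρt)_2) / ρ_m.
Σt_1 = 23480 m; Σt_2 = 32980 m; Σ(ρt)_1 = 66655600; Σ(ρt)_2 = 88230000 (in m·kg m⁻³).
e = (23480 − 32980) − (66655600 − 88230000) / 3270 = −2900 m.

−2900 m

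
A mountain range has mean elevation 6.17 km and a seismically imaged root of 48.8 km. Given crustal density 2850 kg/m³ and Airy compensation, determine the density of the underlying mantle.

Airy balance: ρ_c h = (ρ_m − ρ_c) r → ρ_m = ρ_c (1 + h/r).
ρ_m = 2850 × (1 + 6.17 km/48.8 km) = 3210 kg/m³.

3210 kg/m³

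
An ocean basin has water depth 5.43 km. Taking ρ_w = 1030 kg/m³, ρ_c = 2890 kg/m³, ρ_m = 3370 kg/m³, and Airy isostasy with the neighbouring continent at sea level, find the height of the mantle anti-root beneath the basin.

In Airy isostatic equilibrium: replacing crust with seawater at the top is compensated by replacing crust with mantle at the base: d (ρ_c − ρ_w) = a (ρ_m − ρ_c).
a = d (ρ_c − ρ_w)/(ρ_m − ρ_c) = 5.43 km × 1860/480 = 21 km.

21 km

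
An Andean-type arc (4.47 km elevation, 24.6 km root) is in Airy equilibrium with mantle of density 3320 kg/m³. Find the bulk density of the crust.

ρ_c h = (ρ_m − ρ_c) r → ρ_c (h + r) = ρ_m r → ρ_c = ρ_m r / (h + r).
ρ_c = 3320 × 24.6 km / (4.47 km + 24.6 km) = 2810 kg/m³.

2810 kg/m³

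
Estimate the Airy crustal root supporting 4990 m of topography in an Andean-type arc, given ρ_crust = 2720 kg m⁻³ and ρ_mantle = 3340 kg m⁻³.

By Archimedes' principle applied to the lithosphere: the weight of the topography is balanced by the buoyancy of the root, ρ_c h = (ρ_m − ρ_c) r.
r = h · ρ_c / (ρ_m − ρ_c) = 4990 m × 2720 / (3340 − 2720) = 21900 m.

21900 m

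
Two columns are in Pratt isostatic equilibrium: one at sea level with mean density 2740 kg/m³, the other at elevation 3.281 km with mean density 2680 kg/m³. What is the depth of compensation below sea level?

ρ_ref D = ρ (D + h) → D (ρ_ref − ρ) = ρ h.
D = ρ h/(ρ_ref − ρ) = 2680 × 3.281 km/(2740 − 2680) = 147 km.

147 km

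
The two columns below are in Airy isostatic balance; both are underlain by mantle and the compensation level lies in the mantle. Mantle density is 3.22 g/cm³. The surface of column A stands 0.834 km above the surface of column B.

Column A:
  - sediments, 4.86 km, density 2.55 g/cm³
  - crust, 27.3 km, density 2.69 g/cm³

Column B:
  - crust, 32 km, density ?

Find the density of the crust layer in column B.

2.75 g/cm³

Take the compensation level at the base of the deeper column (depth z_c below the surface of column A) and equate Σ ρ_i t_i down to z_c; mantle fills any gap and the z_c terms cancel.
Column A: 4.86×2.55 + 27.3×2.69 + (z_c − 32.16)×3.22
Column B: 0.834×0 + 32×ρ + (z_c − 0.834 − 32)×3.22
The z_c×3.22 term appears on both sides and cancels. Collect the known terms of each column as K = Σ(ρt)_known − 3.22 × (depth of known layers): K_A = 85.83 − 3.22×32.16 = −17.7252; K_B = 0 − 3.22×(0.834 + 32) = −105.72548.
Balance: K_A = K_B + 32×ρ, so ρ = (K_A − K_B)/32 = 88.0003/32 = 2.75 g/cm³.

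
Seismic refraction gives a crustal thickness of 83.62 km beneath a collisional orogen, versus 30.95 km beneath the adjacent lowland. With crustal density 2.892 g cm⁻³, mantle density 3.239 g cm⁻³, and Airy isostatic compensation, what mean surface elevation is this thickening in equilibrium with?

Excess crust Δ = 83.62 km − 30.95 km = 52.67 km, split between elevation h and root r with h + r = Δ.
Airy balance ρ_c h = (ρ_m − ρ_c) r gives r = h ρ_c/(ρ_m − ρ_c), so h (1 + ρ_c/(ρ_m − ρ_c)) = Δ, i.e. h = Δ (ρ_m − ρ_c)/ρ_m.
h = 52.67 km × 0.347/3.239 = 5.64 km.

5.64 km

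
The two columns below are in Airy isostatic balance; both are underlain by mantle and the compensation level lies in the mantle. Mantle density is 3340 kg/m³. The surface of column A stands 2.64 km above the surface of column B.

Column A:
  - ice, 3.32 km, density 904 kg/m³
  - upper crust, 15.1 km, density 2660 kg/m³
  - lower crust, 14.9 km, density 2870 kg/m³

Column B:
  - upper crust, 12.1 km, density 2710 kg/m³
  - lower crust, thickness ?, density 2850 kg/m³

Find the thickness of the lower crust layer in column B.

Take the compensation level at the base of the deeper column (depth z_c below the surface of column A) and equate Σ ρ_i t_i down to z_c; mantle fills any gap and the z_c terms cancel.
Column A: 3.32×904 + 15.1×2660 + 14.9×2870 + (z_c − 33.32)×3340
Column B: 2.64×0 + 12.1×2710 + x×2850 + (z_c − 2.64 − 12.1 − x)×3340
The z_c×3340 term appears on both sides and cancels. Collect the known terms of each column as K = Σ(ρt)_known − 3340 × (depth of known layers): K_A = 85930.28 − 3340×33.32 = −25358.52; K_B = 32791 − 3340×(2.64 + 12.1) = −16440.6.
Balance: K_A = K_B − x×(3340 − 2850), so x = (K_B − K_A)/(3340 − 2850) = 8917.92/490 = 18.2 km.

18.2 km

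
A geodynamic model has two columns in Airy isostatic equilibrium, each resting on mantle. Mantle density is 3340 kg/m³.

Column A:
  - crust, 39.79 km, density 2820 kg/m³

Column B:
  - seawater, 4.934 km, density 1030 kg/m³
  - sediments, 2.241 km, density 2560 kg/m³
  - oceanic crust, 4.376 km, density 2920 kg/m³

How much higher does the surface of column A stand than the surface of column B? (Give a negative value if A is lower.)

For any compensation level in the mantle, the mantle terms cancel and isostasy reduces to e = (Σt_A − Σt_B) − (Σ(ρt)_A − Σ(ρt)_B) / ρ_m.
Σt_A = 39.79 km; Σt_B = 11.551 km; Σ(ρt)_A = 112207.8; Σ(ρt)_B = 23596.9 (in km·kg/m³).
e = (39.79 − 11.551) − (112207.8 − 23596.9) / 3340 = 1.71 km.

1.71 km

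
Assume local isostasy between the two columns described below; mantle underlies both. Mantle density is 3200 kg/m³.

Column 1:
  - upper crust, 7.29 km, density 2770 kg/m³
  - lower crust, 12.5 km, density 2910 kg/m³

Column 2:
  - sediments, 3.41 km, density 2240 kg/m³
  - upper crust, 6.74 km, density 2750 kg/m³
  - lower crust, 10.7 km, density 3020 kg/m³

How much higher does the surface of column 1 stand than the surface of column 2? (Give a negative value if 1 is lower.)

−0.46 km

For any compensation level in the mantle, the mantle terms cancel and isostasy reduces to e = (Σt_1 − Σt_2) − (Σ(ρt)_1 − Σ(ρt)_2) / ρ_m.
Σt_1 = 19.79 km; Σt_2 = 20.85 km; Σ(ρt)_1 = 56568.3; Σ(ρt)_2 = 58487.4 (in km·kg/m³).
e = (19.79 − 20.85) − (56568.3 − 58487.4) / 3200 = −0.46 km.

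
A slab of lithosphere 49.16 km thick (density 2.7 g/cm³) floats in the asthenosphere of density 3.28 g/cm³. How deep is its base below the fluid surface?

40.5 km

Draft d = t ρ_obj/ρ_fluid = 49.16 km × 2.7/3.28 = 40.5 km.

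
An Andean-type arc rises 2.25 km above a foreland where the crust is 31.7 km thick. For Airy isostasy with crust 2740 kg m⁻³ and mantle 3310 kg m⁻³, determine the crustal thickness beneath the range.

44.8 km

Root depth r = h ρ_c / (ρ_m − ρ_c) = 2.25 km × 2740 / 570 = 10.82 km.
Total thickness = T + h + r = 31.7 km + 2.25 km + 10.82 km = 44.8 km.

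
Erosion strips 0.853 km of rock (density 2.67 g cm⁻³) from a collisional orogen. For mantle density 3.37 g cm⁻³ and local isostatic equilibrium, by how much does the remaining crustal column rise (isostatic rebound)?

0.676 km

Unloading: uplift u = e ρ_c/ρ_m = 0.853 km × 2.67/3.37 = 0.676 km.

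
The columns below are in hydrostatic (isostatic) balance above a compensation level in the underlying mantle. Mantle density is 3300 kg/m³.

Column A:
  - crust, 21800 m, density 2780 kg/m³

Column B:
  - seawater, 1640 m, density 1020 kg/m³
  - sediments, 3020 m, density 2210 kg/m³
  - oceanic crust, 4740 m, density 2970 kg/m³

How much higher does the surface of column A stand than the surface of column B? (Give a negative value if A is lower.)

831 m

For any compensation level in the mantle, the mantle terms cancel and isostasy reduces to e = (Σt_A − Σt_B) − (Σ(ρt)_A − Σ(ρt)_B) / ρ_m.
Σt_A = 21800 m; Σt_B = 9400 m; Σ(ρt)_A = 60604000; Σ(ρt)_B = 22424800 (in m·kg/m³).
e = (21800 − 9400) − (60604000 − 22424800) / 3300 = 831 m.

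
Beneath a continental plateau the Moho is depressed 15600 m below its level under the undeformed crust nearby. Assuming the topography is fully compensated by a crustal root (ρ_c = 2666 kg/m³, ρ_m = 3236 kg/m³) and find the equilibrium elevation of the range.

For local isostatic compensation: ρ_c h = (ρ_m − ρ_c) r.
h = r (ρ_m − ρ_c) / ρ_c = 15600 m × (3236 − 2666) / 2666 = 3340 m.

3340 m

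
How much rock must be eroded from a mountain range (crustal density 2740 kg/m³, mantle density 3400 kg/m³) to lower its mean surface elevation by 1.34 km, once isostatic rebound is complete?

6.9 km

Net drop Δ = e − u = e − e ρ_c/ρ_m = e (ρ_m − ρ_c)/ρ_m.
e = Δ ρ_m/(ρ_m − ρ_c) = 1.34 km × 3400/660 = 6.9 km.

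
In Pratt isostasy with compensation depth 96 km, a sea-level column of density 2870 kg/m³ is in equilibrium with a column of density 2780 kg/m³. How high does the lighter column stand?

ρ_ref D = ρ (D + h) → h = D (ρ_ref − ρ)/ρ.
h = 96 km × (2870 − 2780)/2780 = 3.11 km.

3.11 km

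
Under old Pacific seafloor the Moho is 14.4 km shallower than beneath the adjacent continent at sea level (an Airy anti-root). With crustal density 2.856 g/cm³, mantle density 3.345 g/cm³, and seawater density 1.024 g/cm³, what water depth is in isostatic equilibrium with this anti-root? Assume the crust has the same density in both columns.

3.84 km

Replacing a thickness d of crust by seawater at the top must be balanced by replacing crust with mantle at the base: d (ρ_c − ρ_w) = a (ρ_m − ρ_c).
d = a (ρ_m − ρ_c)/(ρ_c − ρ_w) = 14.4 km × 0.489/1.832 = 3.84 km.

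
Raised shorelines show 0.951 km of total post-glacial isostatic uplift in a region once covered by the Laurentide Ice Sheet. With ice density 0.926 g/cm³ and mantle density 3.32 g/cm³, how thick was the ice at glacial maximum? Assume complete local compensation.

u = t ρ_ice/ρ_m → t = u ρ_m/ρ_ice = 0.951 km × 3.32/0.926 = 3.41 km.

3.41 km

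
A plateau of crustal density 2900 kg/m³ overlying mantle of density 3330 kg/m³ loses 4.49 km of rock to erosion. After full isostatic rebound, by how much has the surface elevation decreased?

0.58 km

Rebound u = e ρ_c/ρ_m = 4.49 km × 2900/3330 = 3.91 km.
Net surface drop = e − u = 4.49 km − 3.91 km = e (ρ_m − ρ_c)/ρ_m = 0.58 km.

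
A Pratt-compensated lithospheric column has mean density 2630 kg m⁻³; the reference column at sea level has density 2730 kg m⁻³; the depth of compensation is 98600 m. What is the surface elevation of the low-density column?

3750 m

ρ_ref D = ρ (D + h) → h = D (ρ_ref − ρ)/ρ.
h = 98600 m × (2730 − 2630)/2630 = 3750 m.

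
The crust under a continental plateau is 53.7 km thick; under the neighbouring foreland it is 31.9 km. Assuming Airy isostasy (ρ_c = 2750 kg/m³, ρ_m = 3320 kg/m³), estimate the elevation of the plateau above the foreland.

Excess crust Δ = 53.7 km − 31.9 km = 21.8 km, split between elevation h and root r with h + r = Δ.
Airy balance ρ_c h = (ρ_m − ρ_c) r gives r = h ρ_c/(ρ_m − ρ_c), so h (1 + ρ_c/(ρ_m − ρ_c)) = Δ, i.e. h = Δ (ρ_m − ρ_c)/ρ_m.
h = 21.8 km × 570/3320 = 3.74 km.

3.74 km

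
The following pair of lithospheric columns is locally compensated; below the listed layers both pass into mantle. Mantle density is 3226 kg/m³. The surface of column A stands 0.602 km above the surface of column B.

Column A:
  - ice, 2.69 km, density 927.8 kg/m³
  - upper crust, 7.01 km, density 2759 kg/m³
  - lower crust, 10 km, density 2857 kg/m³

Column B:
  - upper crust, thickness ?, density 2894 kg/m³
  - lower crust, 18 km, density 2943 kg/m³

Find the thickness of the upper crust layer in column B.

Take the compensation level at the base of the deeper column (depth z_c below the surface of column A) and equate Σ ρ_i t_i down to z_c; mantle fills any gap and the z_c terms cancel.
Column A: 2.69×927.8 + 7.01×2759 + 10×2857 + (z_c − 19.7)×3226
Column B: 0.602×0 + x×2894 + 18×2943 + (z_c − 0.602 − 18 − x)×3226
The z_c×3226 term appears on both sides and cancels. Collect the known terms of each column as K = Σ(ρt)_known − 3226 × (depth of known layers): K_A = 50406.372 − 3226×19.7 = −13145.828; K_B = 52974 − 3226×(0.602 + 18) = −7036.052.
Balance: K_A = K_B − x×(3226 − 2894), so x = (K_B − K_A)/(3226 − 2894) = 6109.78/332 = 18.4 km.

18.4 km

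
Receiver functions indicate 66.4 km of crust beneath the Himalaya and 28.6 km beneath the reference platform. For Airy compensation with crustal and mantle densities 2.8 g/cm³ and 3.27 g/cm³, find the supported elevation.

5.43 km

Excess crust Δ = 66.4 km − 28.6 km = 37.8 km, split between elevation h and root r with h + r = Δ.
Airy balance ρ_c h = (ρ_m − ρ_c) r gives r = h ρ_c/(ρ_m − ρ_c), so h (1 + ρ_c/(ρ_m − ρ_c)) = Δ, i.e. h = Δ (ρ_m − ρ_c)/ρ_m.
h = 37.8 km × 0.47/3.27 = 5.43 km.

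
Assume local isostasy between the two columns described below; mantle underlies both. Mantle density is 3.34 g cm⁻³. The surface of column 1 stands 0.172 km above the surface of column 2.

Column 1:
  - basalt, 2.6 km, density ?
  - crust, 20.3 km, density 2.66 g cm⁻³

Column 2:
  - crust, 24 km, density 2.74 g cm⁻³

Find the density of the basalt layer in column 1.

2.89 g cm⁻³

Take the compensation level at the base of the deeper column (depth z_c below the surface of column 1) and equate Σ ρ_i t_i down to z_c; mantle fills any gap and the z_c terms cancel.
Column 1: 2.6×ρ + 20.3×2.66 + (z_c − 22.9)×3.34
Column 2: 0.172×0 + 24×2.74 + (z_c − 0.172 − 24)×3.34
The z_c×3.34 term appears on both sides and cancels. Collect the known terms of each column as K = Σ(ρt)_known − 3.34 × (depth of known layers): K_1 = 53.998 − 3.34×22.9 = −22.488; K_2 = 65.76 − 3.34×(0.172 + 24) = −14.97448.
Balance: K_1 + 2.6×ρ = K_2, so ρ = (K_2 − K_1)/2.6 = 7.51352/2.6 = 2.89 g cm⁻³.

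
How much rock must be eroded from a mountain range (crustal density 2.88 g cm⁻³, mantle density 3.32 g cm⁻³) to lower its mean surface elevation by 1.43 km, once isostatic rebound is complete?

Net drop Δ = e − u = e − e ρ_c/ρ_m = e (ρ_m − ρ_c)/ρ_m.
e = Δ ρ_m/(ρ_m − ρ_c) = 1.43 km × 3.32/0.44 = 10.8 km.

10.8 km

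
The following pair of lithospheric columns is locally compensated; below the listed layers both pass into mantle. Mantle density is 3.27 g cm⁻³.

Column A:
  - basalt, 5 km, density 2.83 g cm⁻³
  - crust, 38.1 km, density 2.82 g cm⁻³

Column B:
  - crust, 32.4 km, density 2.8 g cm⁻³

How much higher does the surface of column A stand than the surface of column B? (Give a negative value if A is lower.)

For any compensation level in the mantle, the mantle terms cancel and isostasy reduces to e = (Σt_A − Σt_B) − (Σ(ρt)_A − Σ(ρt)_B) / ρ_m.
Σt_A = 43.1 km; Σt_B = 32.4 km; Σ(ρt)_A = 121.592; Σ(ρt)_B = 90.72 (in km·g cm⁻³).
e = (43.1 − 32.4) − (121.592 − 90.72) / 3.27 = 1.26 km.

1.26 km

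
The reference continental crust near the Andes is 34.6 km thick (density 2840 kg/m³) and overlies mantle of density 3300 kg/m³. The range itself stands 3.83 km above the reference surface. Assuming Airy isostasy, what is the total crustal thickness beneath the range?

62.1 km

Root depth r = h ρ_c / (ρ_m − ρ_c) = 3.83 km × 2840 / 460 = 23.65 km.
Total thickness = T + h + r = 34.6 km + 3.83 km + 23.65 km = 62.1 km.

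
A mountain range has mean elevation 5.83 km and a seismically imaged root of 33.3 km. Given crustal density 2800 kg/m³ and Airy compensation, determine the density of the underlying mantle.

Airy balance: ρ_c h = (ρ_m − ρ_c) r → ρ_m = ρ_c (1 + h/r).
ρ_m = 2800 × (1 + 5.83 km/33.3 km) = 3290 kg/m³.

3290 kg/m³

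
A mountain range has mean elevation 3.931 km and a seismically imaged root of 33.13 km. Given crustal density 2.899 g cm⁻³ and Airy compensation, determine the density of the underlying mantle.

Airy balance: ρ_c h = (ρ_m − ρ_c) r → ρ_m = ρ_c (1 + h/r).
ρ_m = 2.899 × (1 + 3.931 km/33.13 km) = 3.24 g cm⁻³.

3.24 g cm⁻³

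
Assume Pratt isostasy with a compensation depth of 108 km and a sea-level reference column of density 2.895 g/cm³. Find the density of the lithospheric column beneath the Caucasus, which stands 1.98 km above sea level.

Pratt balance: ρ_ref D = ρ (D + h).
ρ = ρ_ref D/(D + h) = 2.895 × 108 km/(108 km + 1.98 km) = 2.84 g/cm³.

2.84 g/cm³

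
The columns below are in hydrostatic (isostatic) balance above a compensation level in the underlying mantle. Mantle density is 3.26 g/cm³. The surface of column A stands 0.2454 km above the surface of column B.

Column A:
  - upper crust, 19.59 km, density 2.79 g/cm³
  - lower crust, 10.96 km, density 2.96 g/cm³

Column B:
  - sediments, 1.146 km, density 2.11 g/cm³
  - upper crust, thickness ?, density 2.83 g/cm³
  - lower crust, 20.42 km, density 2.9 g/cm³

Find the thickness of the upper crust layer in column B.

Take the compensation level at the base of the deeper column (depth z_c below the surface of column A) and equate Σ ρ_i t_i down to z_c; mantle fills any gap and the z_c terms cancel.
Column A: 19.59×2.79 + 10.96×2.96 + (z_c − 30.55)×3.26
Column B: 0.2454×0 + 1.146×2.11 + x×2.83 + 20.42×2.9 + (z_c − 0.2454 − 21.566 − x)×3.26
The z_c×3.26 term appears on both sides and cancels. Collect the known terms of each column as K = Σ(ρt)_known − 3.26 × (depth of known layers): K_A = 87.0977 − 3.26×30.55 = −12.4953; K_B = 61.63606 − 3.26×(0.2454 + 21.566) = −9.469104.
Balance: K_A = K_B − x×(3.26 − 2.83), so x = (K_B − K_A)/(3.26 − 2.83) = 3.0262/0.43 = 7.04 km.

7.04 km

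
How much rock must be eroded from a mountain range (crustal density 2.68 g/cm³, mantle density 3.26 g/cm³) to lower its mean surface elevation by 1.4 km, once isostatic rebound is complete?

Net drop Δ = e − u = e − e ρ_c/ρ_m = e (ρ_m − ρ_c)/ρ_m.
e = Δ ρ_m/(ρ_m − ρ_c) = 1.4 km × 3.26/0.58 = 7.87 km.

7.87 km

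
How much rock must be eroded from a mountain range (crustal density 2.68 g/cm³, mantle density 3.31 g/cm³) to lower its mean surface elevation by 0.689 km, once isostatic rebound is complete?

Net drop Δ = e − u = e − e ρ_c/ρ_m = e (ρ_m − ρ_c)/ρ_m.
e = Δ ρ_m/(ρ_m − ρ_c) = 0.689 km × 3.31/0.63 = 3.62 km.

3.62 km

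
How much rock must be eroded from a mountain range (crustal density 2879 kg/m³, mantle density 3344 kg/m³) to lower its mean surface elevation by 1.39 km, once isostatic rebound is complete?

10 km

Net drop Δ = e − u = e − e ρ_c/ρ_m = e (ρ_m − ρ_c)/ρ_m.
e = Δ ρ_m/(ρ_m − ρ_c) = 1.39 km × 3344/465 = 10 km.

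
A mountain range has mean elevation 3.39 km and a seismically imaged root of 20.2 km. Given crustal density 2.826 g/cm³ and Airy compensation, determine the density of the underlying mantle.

Airy balance: ρ_c h = (ρ_m − ρ_c) r → ρ_m = ρ_c (1 + h/r).
ρ_m = 2.826 × (1 + 3.39 km/20.2 km) = 3.3 g/cm³.

3.3 g/cm³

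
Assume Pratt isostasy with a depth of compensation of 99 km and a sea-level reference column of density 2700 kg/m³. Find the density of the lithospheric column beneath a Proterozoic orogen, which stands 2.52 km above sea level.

2630 kg/m³

Pratt balance: ρ_ref D = ρ (D + h).
ρ = ρ_ref D/(D + h) = 2700 × 99 km/(99 km + 2.52 km) = 2630 kg/m³.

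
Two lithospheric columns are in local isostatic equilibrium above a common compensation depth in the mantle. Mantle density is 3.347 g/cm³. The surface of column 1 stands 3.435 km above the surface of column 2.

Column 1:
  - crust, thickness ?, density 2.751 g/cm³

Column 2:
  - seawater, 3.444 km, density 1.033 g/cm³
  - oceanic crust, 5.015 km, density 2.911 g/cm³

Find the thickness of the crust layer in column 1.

36.3 km

Take the compensation level at the base of the deeper column (depth z_c below the surface of column 1) and equate Σ ρ_i t_i down to z_c; mantle fills any gap and the z_c terms cancel.
Column 1: x×2.751 + (z_c − 0 − x)×3.347
Column 2: 3.435×0 + 3.444×1.033 + 5.015×2.911 + (z_c − 3.435 − 8.459)×3.347
The z_c×3.347 term appears on both sides and cancels. Collect the known terms of each column as K = Σ(ρt)_known − 3.347 × (depth of known layers): K_1 = 0 − 3.347×0 = 0; K_2 = 18.156317 − 3.347×(3.435 + 8.459) = −21.652901.
Balance: K_1 − x×(3.347 − 2.751) = K_2, so x = (K_1 − K_2)/(3.347 − 2.751) = 21.6529/0.596 = 36.3 km.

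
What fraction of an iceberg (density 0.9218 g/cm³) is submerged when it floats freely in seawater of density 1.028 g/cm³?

0.897

Submerged fraction = ρ_obj/ρ_fluid = 0.9218/1.028 = 0.897.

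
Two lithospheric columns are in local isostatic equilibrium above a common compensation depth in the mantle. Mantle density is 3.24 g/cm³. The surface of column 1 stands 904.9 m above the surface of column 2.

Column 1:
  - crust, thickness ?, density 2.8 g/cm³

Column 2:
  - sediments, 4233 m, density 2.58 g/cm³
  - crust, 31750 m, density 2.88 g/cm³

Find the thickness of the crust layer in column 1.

39000 m

Take the compensation level at the base of the deeper column (depth z_c below the surface of column 1) and equate Σ ρ_i t_i down to z_c; mantle fills any gap and the z_c terms cancel.
Column 1: x×2.8 + (z_c − 0 − x)×3.24
Column 2: 904.9×0 + 4233×2.58 + 31750×2.88 + (z_c − 904.9 − 35983)×3.24
The z_c×3.24 term appears on both sides and cancels. Collect the known terms of each column as K = Σ(ρt)_known − 3.24 × (depth of known layers): K_1 = 0 − 3.24×0 = 0; K_2 = 102361.14 − 3.24×(904.9 + 35983) = −17155.656.
Balance: K_1 − x×(3.24 − 2.8) = K_2, so x = (K_1 − K_2)/(3.24 − 2.8) = 17155.7/0.44 = 39000 m.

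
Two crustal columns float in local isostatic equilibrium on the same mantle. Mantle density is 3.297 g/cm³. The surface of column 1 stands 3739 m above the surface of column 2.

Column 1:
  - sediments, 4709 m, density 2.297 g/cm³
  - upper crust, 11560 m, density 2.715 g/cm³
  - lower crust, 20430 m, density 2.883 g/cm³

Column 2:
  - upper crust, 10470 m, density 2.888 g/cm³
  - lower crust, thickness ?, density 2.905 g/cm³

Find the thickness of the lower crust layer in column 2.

Take the compensation level at the base of the deeper column (depth z_c below the surface of column 1) and equate Σ ρ_i t_i down to z_c; mantle fills any gap and the z_c terms cancel.
Column 1: 4709×2.297 + 11560×2.715 + 20430×2.883 + (z_c − 36699)×3.297
Column 2: 3739×0 + 10470×2.888 + x×2.905 + (z_c − 3739 − 10470 − x)×3.297
The z_c×3.297 term appears on both sides and cancels. Collect the known terms of each column as K = Σ(ρt)_known − 3.297 × (depth of known layers): K_1 = 101101.663 − 3.297×36699 = −19894.94; K_2 = 30237.36 − 3.297×(3739 + 10470) = −16609.713.
Balance: K_1 = K_2 − x×(3.297 − 2.905), so x = (K_2 − K_1)/(3.297 − 2.905) = 3285.23/0.392 = 8380 m.

8380 m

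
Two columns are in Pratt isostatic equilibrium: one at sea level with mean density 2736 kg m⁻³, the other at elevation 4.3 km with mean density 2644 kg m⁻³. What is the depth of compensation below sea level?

ρ_ref D = ρ (D + h) → D (ρ_ref − ρ) = ρ h.
D = ρ h/(ρ_ref − ρ) = 2644 × 4.3 km/(2736 − 2644) = 124 km.

124 km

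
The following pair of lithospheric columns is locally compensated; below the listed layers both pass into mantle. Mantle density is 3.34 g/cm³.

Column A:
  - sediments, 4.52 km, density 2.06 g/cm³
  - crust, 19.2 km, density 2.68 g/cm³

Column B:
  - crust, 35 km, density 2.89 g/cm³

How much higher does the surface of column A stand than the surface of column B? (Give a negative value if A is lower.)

For any compensation level in the mantle, the mantle terms cancel and isostasy reduces to e = (Σt_A − Σt_B) − (Σ(ρt)_A − Σ(ρt)_B) / ρ_m.
Σt_A = 23.72 km; Σt_B = 35 km; Σ(ρt)_A = 60.7672; Σ(ρt)_B = 101.15 (in km·g/cm³).
e = (23.72 − 35) − (60.7672 − 101.15) / 3.34 = 0.811 km.

0.811 km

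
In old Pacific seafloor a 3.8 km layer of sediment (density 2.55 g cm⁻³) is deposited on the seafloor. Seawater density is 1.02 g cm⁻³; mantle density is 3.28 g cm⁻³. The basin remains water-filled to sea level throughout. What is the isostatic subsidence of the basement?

2.57 km

Submarine loading: the sediment displaces seawater, and the subsidence is in turn flooded, so s (ρ_m − ρ_w) = t (ρ_sed − ρ_w).
s = 3.8 km × (2.55 − 1.02) / (3.28 − 1.02) = 2.57 km.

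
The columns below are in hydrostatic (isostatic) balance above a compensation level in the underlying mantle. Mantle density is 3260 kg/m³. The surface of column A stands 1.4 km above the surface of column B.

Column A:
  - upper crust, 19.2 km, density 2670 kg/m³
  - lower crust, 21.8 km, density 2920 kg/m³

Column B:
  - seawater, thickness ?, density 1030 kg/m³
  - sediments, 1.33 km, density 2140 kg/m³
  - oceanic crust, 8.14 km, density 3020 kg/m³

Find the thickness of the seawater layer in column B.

4.81 km

Take the compensation level at the base of the deeper column (depth z_c below the surface of column A) and equate Σ ρ_i t_i down to z_c; mantle fills any gap and the z_c terms cancel.
Column A: 19.2×2670 + 21.8×2920 + (z_c − 41)×3260
Column B: 1.4×0 + x×1030 + 1.33×2140 + 8.14×3020 + (z_c − 1.4 − 9.47 − x)×3260
The z_c×3260 term appears on both sides and cancels. Collect the known terms of each column as K = Σ(ρt)_known − 3260 × (depth of known layers): K_A = 114920 − 3260×41 = −18740; K_B = 27429 − 3260×(1.4 + 9.47) = −8007.2.
Balance: K_A = K_B − x×(3260 − 1030), so x = (K_B − K_A)/(3260 − 1030) = 10732.8/2230 = 4.81 km.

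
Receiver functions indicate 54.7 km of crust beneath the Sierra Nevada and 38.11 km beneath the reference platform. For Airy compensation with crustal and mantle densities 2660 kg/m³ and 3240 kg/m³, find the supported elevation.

Excess crust Δ = 54.7 km − 38.11 km = 16.59 km, split between elevation h and root r with h + r = Δ.
Airy balance ρ_c h = (ρ_m − ρ_c) r gives r = h ρ_c/(ρ_m − ρ_c), so h (1 + ρ_c/(ρ_m − ρ_c)) = Δ, i.e. h = Δ (ρ_m − ρ_c)/ρ_m.
h = 16.59 km × 580/3240 = 2.97 km.

2.97 km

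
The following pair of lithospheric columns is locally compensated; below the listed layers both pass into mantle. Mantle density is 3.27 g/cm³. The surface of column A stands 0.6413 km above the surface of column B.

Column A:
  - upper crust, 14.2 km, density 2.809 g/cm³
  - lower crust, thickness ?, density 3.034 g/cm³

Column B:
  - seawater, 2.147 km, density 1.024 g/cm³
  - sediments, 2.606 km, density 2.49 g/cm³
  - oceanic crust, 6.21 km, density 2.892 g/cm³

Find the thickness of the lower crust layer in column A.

20.1 km

Take the compensation level at the base of the deeper column (depth z_c below the surface of column A) and equate Σ ρ_i t_i down to z_c; mantle fills any gap and the z_c terms cancel.
Column A: 14.2×2.809 + x×3.034 + (z_c − 14.2 − x)×3.27
Column B: 0.6413×0 + 2.147×1.024 + 2.606×2.49 + 6.21×2.892 + (z_c − 0.6413 − 10.963)×3.27
The z_c×3.27 term appears on both sides and cancels. Collect the known terms of each column as K = Σ(ρt)_known − 3.27 × (depth of known layers): K_A = 39.8878 − 3.27×14.2 = −6.5462; K_B = 26.646788 − 3.27×(0.6413 + 10.963) = −11.299273.
Balance: K_A − x×(3.27 − 3.034) = K_B, so x = (K_A − K_B)/(3.27 − 3.034) = 4.75307/0.236 = 20.1 km.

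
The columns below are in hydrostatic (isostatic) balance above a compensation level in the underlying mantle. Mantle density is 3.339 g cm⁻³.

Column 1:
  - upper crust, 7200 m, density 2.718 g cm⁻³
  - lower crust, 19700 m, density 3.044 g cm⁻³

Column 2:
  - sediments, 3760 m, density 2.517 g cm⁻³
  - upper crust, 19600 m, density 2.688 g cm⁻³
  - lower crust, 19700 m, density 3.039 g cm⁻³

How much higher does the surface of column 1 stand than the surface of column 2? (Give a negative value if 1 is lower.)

−3440 m

For any compensation level in the mantle, the mantle terms cancel and isostasy reduces to e = (Σt_1 − Σt_2) − (Σ(ρt)_1 − Σ(ρt)_2) / ρ_m.
Σt_1 = 26900 m; Σt_2 = 43060 m; Σ(ρt)_1 = 79536.4; Σ(ρt)_2 = 122017.02 (in m·g cm⁻³).
e = (26900 − 43060) − (79536.4 − 122017.02) / 3.339 = −3440 m.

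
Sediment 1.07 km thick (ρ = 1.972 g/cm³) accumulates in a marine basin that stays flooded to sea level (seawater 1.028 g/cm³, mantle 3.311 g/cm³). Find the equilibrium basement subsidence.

Submarine loading: the sediment displaces seawater, and the subsidence is in turn flooded, so s (ρ_m − ρ_w) = t (ρ_sed − ρ_w).
s = 1.07 km × (1.972 − 1.028) / (3.311 − 1.028) = 0.442 km.

0.442 km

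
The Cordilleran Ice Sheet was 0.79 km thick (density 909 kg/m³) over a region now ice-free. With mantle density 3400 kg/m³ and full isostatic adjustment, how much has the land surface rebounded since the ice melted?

0.211 km

Removing the load lets mantle flow back in; uplift u satisfies ρ_ice t = ρ_m u.
u = t ρ_ice/ρ_m = 0.79 km × 909/3400 = 0.211 km.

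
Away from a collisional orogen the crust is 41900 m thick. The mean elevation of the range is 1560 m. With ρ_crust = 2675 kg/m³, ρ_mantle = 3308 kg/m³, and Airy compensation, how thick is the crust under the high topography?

Root depth r = h ρ_c / (ρ_m − ρ_c) = 1560 m × 2675 / 633 = 6592 m.
Total thickness = T + h + r = 41900 m + 1560 m + 6592 m = 50100 m.

50100 m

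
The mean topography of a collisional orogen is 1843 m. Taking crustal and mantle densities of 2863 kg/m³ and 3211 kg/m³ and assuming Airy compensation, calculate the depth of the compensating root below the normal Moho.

Balancing pressure at the compensation depth: the weight of the topography is balanced by the buoyancy of the root, ρ_c h = (ρ_m − ρ_c) r.
r = h · ρ_c / (ρ_m − ρ_c) = 1843 m × 2863 / (3211 − 2863) = 15200 m.

15200 m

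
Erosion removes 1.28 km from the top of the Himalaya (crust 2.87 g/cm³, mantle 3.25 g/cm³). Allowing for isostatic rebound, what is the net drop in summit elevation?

Rebound u = e ρ_c/ρ_m = 1.28 km × 2.87/3.25 = 1.13 km.
Net surface drop = e − u = 1.28 km − 1.13 km = e (ρ_m − ρ_c)/ρ_m = 0.15 km.

0.15 km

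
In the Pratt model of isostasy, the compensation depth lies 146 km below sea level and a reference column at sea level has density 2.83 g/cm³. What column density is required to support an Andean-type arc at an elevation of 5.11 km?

2.73 g/cm³

Pratt balance: ρ_ref D = ρ (D + h).
ρ = ρ_ref D/(D + h) = 2.83 × 146 km/(146 km + 5.11 km) = 2.73 g/cm³.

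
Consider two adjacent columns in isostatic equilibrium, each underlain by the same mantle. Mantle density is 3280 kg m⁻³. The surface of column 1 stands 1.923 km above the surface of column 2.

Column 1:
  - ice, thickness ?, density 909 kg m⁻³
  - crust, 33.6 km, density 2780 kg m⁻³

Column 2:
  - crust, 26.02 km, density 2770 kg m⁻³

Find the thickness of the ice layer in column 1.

Take the compensation level at the base of the deeper column (depth z_c below the surface of column 1) and equate Σ ρ_i t_i down to z_c; mantle fills any gap and the z_c terms cancel.
Column 1: x×909 + 33.6×2780 + (z_c − 33.6 − x)×3280
Column 2: 1.923×0 + 26.02×2770 + (z_c − 1.923 − 26.02)×3280
The z_c×3280 term appears on both sides and cancels. Collect the known terms of each column as K = Σ(ρt)_known − 3280 × (depth of known layers): K_1 = 93408 − 3280×33.6 = −16800; K_2 = 72075.4 − 3280×(1.923 + 26.02) = −19577.64.
Balance: K_1 − x×(3280 − 909) = K_2, so x = (K_1 − K_2)/(3280 − 909) = 2777.64/2371 = 1.17 km.

1.17 km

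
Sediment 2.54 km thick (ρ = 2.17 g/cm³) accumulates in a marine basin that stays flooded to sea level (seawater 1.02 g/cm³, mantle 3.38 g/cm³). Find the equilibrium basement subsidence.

Submarine loading: the sediment displaces seawater, and the subsidence is in turn flooded, so s (ρ_m − ρ_w) = t (ρ_sed − ρ_w).
s = 2.54 km × (2.17 − 1.02) / (3.38 − 1.02) = 1.24 km.

1.24 km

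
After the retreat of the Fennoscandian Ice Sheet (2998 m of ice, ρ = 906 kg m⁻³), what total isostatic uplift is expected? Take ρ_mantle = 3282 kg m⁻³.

828 m

Removing the load lets mantle flow back in; uplift u satisfies ρ_ice t = ρ_m u.
u = t ρ_ice/ρ_m = 2998 m × 906/3282 = 828 m.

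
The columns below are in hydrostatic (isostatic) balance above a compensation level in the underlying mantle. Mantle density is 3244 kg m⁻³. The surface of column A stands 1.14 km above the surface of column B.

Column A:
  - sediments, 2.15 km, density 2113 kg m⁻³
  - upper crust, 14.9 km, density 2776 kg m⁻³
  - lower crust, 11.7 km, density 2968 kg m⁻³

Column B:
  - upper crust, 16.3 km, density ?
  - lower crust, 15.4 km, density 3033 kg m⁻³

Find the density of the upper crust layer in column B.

Take the compensation level at the base of the deeper column (depth z_c below the surface of column A) and equate Σ ρ_i t_i down to z_c; mantle fills any gap and the z_c terms cancel.
Column A: 2.15×2113 + 14.9×2776 + 11.7×2968 + (z_c − 28.75)×3244
Column B: 1.14×0 + 16.3×ρ + 15.4×3033 + (z_c − 1.14 − 31.7)×3244
The z_c×3244 term appears on both sides and cancels. Collect the known terms of each column as K = Σ(ρt)_known − 3244 × (depth of known layers): K_A = 80630.95 − 3244×28.75 = −12634.05; K_B = 46708.2 − 3244×(1.14 + 31.7) = −59824.76.
Balance: K_A = K_B + 16.3×ρ, so ρ = (K_A − K_B)/16.3 = 47190.7/16.3 = 2900 kg m⁻³.

2900 kg m⁻³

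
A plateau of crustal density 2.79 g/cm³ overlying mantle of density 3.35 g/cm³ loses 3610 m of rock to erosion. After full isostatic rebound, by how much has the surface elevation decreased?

603 m

Rebound u = e ρ_c/ρ_m = 3610 m × 2.79/3.35 = 3007 m.
Net surface drop = e − u = 3610 m − 3007 m = e (ρ_m − ρ_c)/ρ_m = 603 m.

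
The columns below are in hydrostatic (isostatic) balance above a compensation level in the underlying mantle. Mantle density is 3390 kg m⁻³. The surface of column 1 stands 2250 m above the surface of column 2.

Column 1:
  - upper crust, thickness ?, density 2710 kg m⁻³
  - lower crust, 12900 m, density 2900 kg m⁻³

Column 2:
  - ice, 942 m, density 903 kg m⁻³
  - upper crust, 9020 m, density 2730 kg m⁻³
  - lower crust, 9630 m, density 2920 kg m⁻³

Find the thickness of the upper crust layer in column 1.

20800 m

Take the compensation level at the base of the deeper column (depth z_c below the surface of column 1) and equate Σ ρ_i t_i down to z_c; mantle fills any gap and the z_c terms cancel.
Column 1: x×2710 + 12900×2900 + (z_c − 12900 − x)×3390
Column 2: 2250×0 + 942×903 + 9020×2730 + 9630×2920 + (z_c − 2250 − 19592)×3390
The z_c×3390 term appears on both sides and cancels. Collect the known terms of each column as K = Σ(ρt)_known − 3390 × (depth of known layers): K_1 = 37410000 − 3390×12900 = −6321000; K_2 = 53594826 − 3390×(2250 + 19592) = −20449554.
Balance: K_1 − x×(3390 − 2710) = K_2, so x = (K_1 − K_2)/(3390 − 2710) = 14128600/680 = 20800 m.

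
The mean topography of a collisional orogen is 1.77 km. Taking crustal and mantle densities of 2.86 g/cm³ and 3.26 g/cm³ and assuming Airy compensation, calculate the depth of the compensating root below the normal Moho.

12.7 km

For local isostatic compensation: the weight of the topography is balanced by the buoyancy of the root, ρ_c h = (ρ_m − ρ_c) r.
r = h · ρ_c / (ρ_m − ρ_c) = 1.77 km × 2.86 / (3.26 − 2.86) = 12.7 km.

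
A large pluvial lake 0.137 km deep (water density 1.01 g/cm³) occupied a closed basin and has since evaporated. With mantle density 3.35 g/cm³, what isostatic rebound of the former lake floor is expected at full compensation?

0.0413 km

u = d ρ_w/ρ_m = 0.137 km × 1.01/3.35 = 0.0413 km.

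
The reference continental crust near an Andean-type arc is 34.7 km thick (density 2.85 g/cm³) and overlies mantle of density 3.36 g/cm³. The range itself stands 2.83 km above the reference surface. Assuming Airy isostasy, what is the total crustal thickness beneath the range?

Root depth r = h ρ_c / (ρ_m − ρ_c) = 2.83 km × 2.85 / 0.51 = 15.81 km.
Total thickness = T + h + r = 34.7 km + 2.83 km + 15.81 km = 53.3 km.

53.3 km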